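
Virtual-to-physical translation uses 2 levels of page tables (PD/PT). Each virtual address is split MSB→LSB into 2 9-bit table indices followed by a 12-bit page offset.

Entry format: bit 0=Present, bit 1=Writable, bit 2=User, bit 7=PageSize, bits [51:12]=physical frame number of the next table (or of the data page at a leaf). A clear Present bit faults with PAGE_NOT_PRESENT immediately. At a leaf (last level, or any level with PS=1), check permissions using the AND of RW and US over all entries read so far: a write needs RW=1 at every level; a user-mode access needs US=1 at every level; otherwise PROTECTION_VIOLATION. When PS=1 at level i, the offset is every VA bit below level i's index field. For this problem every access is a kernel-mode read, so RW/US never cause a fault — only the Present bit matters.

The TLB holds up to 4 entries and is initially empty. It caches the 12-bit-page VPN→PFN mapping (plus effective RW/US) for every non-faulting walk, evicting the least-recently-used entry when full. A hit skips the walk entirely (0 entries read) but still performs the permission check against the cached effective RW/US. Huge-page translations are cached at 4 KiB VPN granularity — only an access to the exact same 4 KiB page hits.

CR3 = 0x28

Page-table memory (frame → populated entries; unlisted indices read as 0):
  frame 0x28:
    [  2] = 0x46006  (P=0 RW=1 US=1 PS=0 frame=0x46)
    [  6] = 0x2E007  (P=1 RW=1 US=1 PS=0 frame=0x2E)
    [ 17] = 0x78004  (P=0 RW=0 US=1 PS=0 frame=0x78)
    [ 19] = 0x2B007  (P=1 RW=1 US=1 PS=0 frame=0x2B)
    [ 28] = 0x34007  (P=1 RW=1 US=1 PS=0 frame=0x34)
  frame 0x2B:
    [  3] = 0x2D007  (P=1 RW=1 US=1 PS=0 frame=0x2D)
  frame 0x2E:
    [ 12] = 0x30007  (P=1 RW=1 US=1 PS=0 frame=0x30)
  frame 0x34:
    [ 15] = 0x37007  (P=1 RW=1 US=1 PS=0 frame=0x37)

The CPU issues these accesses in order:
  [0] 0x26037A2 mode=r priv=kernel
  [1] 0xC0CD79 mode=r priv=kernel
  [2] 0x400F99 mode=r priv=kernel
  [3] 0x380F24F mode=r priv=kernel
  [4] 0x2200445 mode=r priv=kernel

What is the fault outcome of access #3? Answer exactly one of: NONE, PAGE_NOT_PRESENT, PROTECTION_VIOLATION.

Walk each access:
#0 VA=0x26037A2 (r,kernel):
  L0 @0x28[19] → 0x2B007  P=1,RW=1,US=1,PS=0
  L1 @0x2B[3] → 0x2D007  P=1,RW=1,US=1,PS=0
  ✓ 0x2D7A2  — 2 lookups
#1 VA=0xC0CD79 (r,kernel):
  L0 @0x28[6] → 0x2E007  P=1,RW=1,US=1,PS=0
  L1 @0x2E[12] → 0x30007  P=1,RW=1,US=1,PS=0
  ✓ 0x30D79  — 2 lookups
#2 VA=0x400F99 (r,kernel):
  L0 @0x28[2] → 0x46006  P=0,RW=1,US=1,PS=0
  → PAGE_NOT_PRESENT  (1 entries read)
#3 VA=0x380F24F (r,kernel):
  L0 @0x28[28] → 0x34007  P=1,RW=1,US=1,PS=0
  L1 @0x34[15] → 0x37007  P=1,RW=1,US=1,PS=0
  ✓ 0x3724F  — 2 lookups
#4 VA=0x2200445 (r,kernel):
  L0 @0x28[17] → 0x78004  P=0,RW=0,US=1,PS=0
  → PAGE_NOT_PRESENT  (1 entries read)

Access #3 fault: NONE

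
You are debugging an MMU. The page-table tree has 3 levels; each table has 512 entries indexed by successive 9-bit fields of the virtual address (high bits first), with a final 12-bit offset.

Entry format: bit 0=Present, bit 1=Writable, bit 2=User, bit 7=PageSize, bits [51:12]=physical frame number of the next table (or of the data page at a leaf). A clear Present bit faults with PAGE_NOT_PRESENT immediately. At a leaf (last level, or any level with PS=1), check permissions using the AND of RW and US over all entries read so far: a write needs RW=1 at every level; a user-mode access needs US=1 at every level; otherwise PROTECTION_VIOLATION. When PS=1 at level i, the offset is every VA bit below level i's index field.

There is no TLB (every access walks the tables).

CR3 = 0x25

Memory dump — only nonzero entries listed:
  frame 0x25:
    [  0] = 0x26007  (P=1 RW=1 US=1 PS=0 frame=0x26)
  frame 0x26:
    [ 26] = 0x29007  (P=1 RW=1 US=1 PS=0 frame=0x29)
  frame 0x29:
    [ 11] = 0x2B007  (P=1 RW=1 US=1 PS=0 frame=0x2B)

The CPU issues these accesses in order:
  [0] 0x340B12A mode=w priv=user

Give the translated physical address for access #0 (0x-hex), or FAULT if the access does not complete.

Per-access translation:
#0 VA=0x340B12A (w,user):
  lvl0: tbl 0x25, slot 0 ⇒ 0x26007 (P1/RW1/US1/PS0)
  lvl1: tbl 0x26, slot 26 ⇒ 0x29007 (P1/RW1/US1/PS0)
  lvl2: tbl 0x29, slot 11 ⇒ 0x2B007 (P1/RW1/US1/PS0)
  → PA=0x2B12A  (3 entries read)

Access #0 PA: 0x2B12A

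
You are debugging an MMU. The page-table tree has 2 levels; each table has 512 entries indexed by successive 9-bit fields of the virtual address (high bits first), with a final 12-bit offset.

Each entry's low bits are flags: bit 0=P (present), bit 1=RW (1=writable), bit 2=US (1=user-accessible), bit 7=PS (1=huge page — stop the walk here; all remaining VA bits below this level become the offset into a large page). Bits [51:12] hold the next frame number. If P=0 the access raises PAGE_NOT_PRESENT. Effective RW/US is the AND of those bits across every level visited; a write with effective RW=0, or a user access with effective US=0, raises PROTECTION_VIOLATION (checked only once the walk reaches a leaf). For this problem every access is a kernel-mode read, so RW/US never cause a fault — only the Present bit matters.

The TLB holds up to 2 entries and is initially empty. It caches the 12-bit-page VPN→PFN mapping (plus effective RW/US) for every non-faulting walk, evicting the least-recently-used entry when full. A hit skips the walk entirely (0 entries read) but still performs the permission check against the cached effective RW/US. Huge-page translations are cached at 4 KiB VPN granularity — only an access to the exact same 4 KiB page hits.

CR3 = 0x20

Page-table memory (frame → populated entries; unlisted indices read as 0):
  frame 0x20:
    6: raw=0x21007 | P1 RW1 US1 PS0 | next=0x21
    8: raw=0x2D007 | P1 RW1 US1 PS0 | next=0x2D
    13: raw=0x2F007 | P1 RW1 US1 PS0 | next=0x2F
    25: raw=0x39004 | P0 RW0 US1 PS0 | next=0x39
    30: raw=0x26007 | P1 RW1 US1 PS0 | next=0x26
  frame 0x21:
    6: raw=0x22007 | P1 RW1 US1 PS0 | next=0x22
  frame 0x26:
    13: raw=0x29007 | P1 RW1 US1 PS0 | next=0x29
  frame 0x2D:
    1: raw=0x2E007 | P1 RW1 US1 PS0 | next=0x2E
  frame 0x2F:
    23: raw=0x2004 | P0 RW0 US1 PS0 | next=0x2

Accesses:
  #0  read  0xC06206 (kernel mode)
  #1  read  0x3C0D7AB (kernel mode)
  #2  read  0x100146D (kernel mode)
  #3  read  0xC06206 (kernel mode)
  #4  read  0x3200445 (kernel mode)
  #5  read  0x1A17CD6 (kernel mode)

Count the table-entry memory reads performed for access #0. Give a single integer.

Per-access translation:
#0 VA=0xC06206 (r,kernel):
  L0 @0x20[6] → 0x21007  P=1,RW=1,US=1,PS=0
  L1 @0x21[6] → 0x22007  P=1,RW=1,US=1,PS=0
  ⇒ phys 0x22206  [2 reads]
#1 VA=0x3C0D7AB (r,kernel):
  L0 @0x20[30] → 0x26007  P=1,RW=1,US=1,PS=0
  L1 @0x26[13] → 0x29007  P=1,RW=1,US=1,PS=0
  ⇒ phys 0x297AB  [2 reads]
#2 VA=0x100146D (r,kernel):
  L0 @0x20[8] → 0x2D007  P=1,RW=1,US=1,PS=0
  L1 @0x2D[1] → 0x2E007  P=1,RW=1,US=1,PS=0
  ⇒ phys 0x2E46D  [2 reads]
#3 VA=0xC06206 (r,kernel):
  L0 @0x20[6] → 0x21007  P=1,RW=1,US=1,PS=0
  L1 @0x21[6] → 0x22007  P=1,RW=1,US=1,PS=0
  ⇒ phys 0x22206  [2 reads]
#4 VA=0x3200445 (r,kernel):
  L0 @0x20[25] → 0x39004  P=0,RW=0,US=1,PS=0
  ⇒ fault: PAGE_NOT_PRESENT  — 1 lookups
#5 VA=0x1A17CD6 (r,kernel):
  L0 @0x20[13] → 0x2F007  P=1,RW=1,US=1,PS=0
  L1 @0x2F[23] → 0x2004  P=0,RW=0,US=1,PS=0
  ⇒ fault: PAGE_NOT_PRESENT  — 2 lookups

Entries read for #0: 2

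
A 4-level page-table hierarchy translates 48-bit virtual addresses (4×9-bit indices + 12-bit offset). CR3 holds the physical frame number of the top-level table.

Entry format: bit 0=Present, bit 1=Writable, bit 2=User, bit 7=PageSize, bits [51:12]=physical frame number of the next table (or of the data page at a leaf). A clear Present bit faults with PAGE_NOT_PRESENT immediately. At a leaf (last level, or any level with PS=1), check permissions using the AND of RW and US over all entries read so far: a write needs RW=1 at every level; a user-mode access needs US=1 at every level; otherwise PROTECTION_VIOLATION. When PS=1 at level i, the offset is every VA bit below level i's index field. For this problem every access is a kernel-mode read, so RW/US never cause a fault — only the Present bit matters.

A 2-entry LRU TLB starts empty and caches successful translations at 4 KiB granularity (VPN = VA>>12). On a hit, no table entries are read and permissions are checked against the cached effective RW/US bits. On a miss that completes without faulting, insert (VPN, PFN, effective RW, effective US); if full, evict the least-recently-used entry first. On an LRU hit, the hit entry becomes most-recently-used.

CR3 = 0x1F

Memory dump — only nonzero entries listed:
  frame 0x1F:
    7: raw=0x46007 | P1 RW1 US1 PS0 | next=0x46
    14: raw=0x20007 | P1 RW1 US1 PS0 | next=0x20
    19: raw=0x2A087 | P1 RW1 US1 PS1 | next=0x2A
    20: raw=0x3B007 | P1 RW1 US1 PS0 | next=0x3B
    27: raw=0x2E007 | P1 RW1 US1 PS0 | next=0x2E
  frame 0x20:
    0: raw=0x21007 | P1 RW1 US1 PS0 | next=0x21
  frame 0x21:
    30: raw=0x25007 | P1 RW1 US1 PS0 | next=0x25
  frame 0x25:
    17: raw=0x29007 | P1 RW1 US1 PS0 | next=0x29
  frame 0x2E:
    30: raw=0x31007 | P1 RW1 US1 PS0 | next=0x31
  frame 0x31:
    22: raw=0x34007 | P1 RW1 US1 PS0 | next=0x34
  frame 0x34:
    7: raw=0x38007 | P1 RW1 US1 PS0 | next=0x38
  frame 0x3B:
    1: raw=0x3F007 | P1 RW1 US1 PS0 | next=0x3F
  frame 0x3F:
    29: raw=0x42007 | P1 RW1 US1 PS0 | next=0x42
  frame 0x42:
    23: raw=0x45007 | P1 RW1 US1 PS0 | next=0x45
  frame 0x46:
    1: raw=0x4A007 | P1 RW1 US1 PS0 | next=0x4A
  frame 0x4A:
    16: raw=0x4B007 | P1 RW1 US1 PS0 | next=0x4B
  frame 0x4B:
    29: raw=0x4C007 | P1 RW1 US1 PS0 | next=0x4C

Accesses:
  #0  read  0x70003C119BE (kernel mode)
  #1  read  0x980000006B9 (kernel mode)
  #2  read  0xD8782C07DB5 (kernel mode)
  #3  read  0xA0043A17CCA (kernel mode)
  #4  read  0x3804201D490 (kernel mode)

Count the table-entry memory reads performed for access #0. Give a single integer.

Per-access translation:
#0 VA=0x70003C119BE (r,kernel):
  L0 @0x1F[14] → 0x20007  P=1,RW=1,US=1,PS=0
  L1 @0x20[0] → 0x21007  P=1,RW=1,US=1,PS=0
  L2 @0x21[30] → 0x25007  P=1,RW=1,US=1,PS=0
  L3 @0x25[17] → 0x29007  P=1,RW=1,US=1,PS=0
  ✓ 0x299BE  — 4 lookups
#1 VA=0x980000006B9 (r,kernel):
  L0 @0x1F[19] → 0x2A087  P=1,RW=1,US=1,PS=1
  ✓ 0x2A6B9 (huge @L0)  — 1 lookups
#2 VA=0xD8782C07DB5 (r,kernel):
  L0 @0x1F[27] → 0x2E007  P=1,RW=1,US=1,PS=0
  L1 @0x2E[30] → 0x31007  P=1,RW=1,US=1,PS=0
  L2 @0x31[22] → 0x34007  P=1,RW=1,US=1,PS=0
  L3 @0x34[7] → 0x38007  P=1,RW=1,US=1,PS=0
  ✓ 0x38DB5  — 4 lookups
#3 VA=0xA0043A17CCA (r,kernel):
  L0 @0x1F[20] → 0x3B007  P=1,RW=1,US=1,PS=0
  L1 @0x3B[1] → 0x3F007  P=1,RW=1,US=1,PS=0
  L2 @0x3F[29] → 0x42007  P=1,RW=1,US=1,PS=0
  L3 @0x42[23] → 0x45007  P=1,RW=1,US=1,PS=0
  ✓ 0x45CCA  — 4 lookups
#4 VA=0x3804201D490 (r,kernel):
  L0 @0x1F[7] → 0x46007  P=1,RW=1,US=1,PS=0
  L1 @0x46[1] → 0x4A007  P=1,RW=1,US=1,PS=0
  L2 @0x4A[16] → 0x4B007  P=1,RW=1,US=1,PS=0
  L3 @0x4B[29] → 0x4C007  P=1,RW=1,US=1,PS=0
  ✓ 0x4C490  — 4 lookups

Entries read for #0: 4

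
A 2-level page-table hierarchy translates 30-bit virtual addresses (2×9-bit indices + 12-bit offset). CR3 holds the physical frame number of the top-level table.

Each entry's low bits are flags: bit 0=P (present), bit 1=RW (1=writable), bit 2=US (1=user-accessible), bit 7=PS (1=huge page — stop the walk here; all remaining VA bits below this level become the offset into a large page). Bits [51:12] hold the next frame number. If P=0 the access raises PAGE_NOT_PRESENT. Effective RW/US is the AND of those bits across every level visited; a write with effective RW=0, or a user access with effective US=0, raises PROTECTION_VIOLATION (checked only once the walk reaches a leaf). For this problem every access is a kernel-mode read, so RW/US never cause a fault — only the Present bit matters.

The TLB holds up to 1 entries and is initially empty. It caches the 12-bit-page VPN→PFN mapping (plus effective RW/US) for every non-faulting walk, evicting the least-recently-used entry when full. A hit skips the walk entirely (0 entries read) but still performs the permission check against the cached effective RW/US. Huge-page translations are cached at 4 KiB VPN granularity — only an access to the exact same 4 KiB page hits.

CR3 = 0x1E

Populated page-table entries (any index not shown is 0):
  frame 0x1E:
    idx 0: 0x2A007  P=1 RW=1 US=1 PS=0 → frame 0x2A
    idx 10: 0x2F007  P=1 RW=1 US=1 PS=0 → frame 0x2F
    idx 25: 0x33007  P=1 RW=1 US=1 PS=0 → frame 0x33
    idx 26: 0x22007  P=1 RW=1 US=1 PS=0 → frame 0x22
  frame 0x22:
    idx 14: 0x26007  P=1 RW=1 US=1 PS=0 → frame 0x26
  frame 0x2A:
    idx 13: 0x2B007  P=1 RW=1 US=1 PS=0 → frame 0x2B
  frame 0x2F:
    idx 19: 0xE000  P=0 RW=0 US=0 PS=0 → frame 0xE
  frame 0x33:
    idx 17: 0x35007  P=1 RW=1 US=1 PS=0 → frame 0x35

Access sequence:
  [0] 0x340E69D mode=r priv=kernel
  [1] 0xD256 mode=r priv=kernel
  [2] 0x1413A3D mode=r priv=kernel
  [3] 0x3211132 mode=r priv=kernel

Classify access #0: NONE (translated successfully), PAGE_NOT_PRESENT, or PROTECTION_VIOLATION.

Trace:
#0 VA=0x340E69D (r,kernel):
  L0: frame=0x1E idx=26 entry=0x22007 [P=1 RW=1 US=1 PS=0]
  L1: frame=0x22 idx=14 entry=0x26007 [P=1 RW=1 US=1 PS=0]
  ✓ 0x2669D  — 2 lookups
#1 VA=0xD256 (r,kernel):
  L0: frame=0x1E idx=0 entry=0x2A007 [P=1 RW=1 US=1 PS=0]
  L1: frame=0x2A idx=13 entry=0x2B007 [P=1 RW=1 US=1 PS=0]
  ✓ 0x2B256  — 2 lookups
#2 VA=0x1413A3D (r,kernel):
  L0: frame=0x1E idx=10 entry=0x2F007 [P=1 RW=1 US=1 PS=0]
  L1: frame=0x2F idx=19 entry=0xE000 [P=0 RW=0 US=0 PS=0]
  → PAGE_NOT_PRESENT  (2 entries read)
#3 VA=0x3211132 (r,kernel):
  L0: frame=0x1E idx=25 entry=0x33007 [P=1 RW=1 US=1 PS=0]
  L1: frame=0x33 idx=17 entry=0x35007 [P=1 RW=1 US=1 PS=0]
  ✓ 0x35132  — 2 lookups

Access #0 fault: NONE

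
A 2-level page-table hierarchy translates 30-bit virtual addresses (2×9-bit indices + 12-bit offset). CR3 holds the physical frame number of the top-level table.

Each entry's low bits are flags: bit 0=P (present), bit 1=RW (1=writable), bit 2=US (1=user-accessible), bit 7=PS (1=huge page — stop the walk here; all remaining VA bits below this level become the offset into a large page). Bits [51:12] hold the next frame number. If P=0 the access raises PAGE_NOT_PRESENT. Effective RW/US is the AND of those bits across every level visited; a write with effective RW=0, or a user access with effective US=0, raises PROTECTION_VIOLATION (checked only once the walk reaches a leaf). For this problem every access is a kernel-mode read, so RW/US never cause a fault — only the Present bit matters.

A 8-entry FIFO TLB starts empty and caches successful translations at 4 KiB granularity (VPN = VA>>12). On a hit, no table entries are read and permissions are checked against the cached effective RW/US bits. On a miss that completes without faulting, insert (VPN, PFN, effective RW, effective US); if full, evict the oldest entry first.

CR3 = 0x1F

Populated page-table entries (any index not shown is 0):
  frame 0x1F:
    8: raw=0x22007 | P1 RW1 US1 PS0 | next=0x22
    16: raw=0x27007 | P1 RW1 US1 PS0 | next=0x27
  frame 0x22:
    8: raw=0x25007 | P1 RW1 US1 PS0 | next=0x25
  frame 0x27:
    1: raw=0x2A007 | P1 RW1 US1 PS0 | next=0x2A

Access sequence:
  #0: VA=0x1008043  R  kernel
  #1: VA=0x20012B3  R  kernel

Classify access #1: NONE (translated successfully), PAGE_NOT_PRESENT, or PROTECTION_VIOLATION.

Per-access translation:
#0 VA=0x1008043 (r,kernel):
  [0] read 0x1F idx=8: raw=0x22007 flags P=1 W=1 U=1 S=0
  [1] read 0x22 idx=8: raw=0x25007 flags P=1 W=1 U=1 S=0
  ✓ 0x25043  — 2 lookups
#1 VA=0x20012B3 (r,kernel):
  [0] read 0x1F idx=16: raw=0x27007 flags P=1 W=1 U=1 S=0
  [1] read 0x27 idx=1: raw=0x2A007 flags P=1 W=1 U=1 S=0
  ✓ 0x2A2B3  — 2 lookups

Access #1 fault: NONE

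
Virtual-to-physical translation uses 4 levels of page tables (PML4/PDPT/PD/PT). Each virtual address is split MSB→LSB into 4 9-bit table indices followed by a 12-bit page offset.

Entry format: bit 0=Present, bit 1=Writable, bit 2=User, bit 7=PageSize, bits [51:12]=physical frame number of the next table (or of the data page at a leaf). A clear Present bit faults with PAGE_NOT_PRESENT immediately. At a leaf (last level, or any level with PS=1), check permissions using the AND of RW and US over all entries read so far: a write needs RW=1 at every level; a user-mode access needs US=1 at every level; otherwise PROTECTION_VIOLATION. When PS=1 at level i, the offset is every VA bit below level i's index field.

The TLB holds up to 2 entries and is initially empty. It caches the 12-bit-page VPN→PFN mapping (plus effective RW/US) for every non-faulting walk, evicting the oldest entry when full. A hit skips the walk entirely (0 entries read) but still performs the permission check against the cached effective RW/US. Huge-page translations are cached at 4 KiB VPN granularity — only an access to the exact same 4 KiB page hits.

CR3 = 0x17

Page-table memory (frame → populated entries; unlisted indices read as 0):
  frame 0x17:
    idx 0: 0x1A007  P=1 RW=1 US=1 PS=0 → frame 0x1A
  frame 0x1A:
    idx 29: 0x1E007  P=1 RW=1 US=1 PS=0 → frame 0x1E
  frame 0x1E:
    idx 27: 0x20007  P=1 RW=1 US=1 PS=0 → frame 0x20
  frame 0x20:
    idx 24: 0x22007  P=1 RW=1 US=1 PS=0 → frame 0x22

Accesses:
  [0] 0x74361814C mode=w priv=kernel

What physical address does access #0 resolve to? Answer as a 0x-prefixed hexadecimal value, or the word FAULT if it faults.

Trace:
#0 VA=0x74361814C (w,kernel):
  L0: frame=0x17 idx=0 entry=0x1A007 [P=1 RW=1 US=1 PS=0]
  L1: frame=0x1A idx=29 entry=0x1E007 [P=1 RW=1 US=1 PS=0]
  L2: frame=0x1E idx=27 entry=0x20007 [P=1 RW=1 US=1 PS=0]
  L3: frame=0x20 idx=24 entry=0x22007 [P=1 RW=1 US=1 PS=0]
  ✓ 0x2214C  — 4 lookups

Access #0 PA: 0x2214C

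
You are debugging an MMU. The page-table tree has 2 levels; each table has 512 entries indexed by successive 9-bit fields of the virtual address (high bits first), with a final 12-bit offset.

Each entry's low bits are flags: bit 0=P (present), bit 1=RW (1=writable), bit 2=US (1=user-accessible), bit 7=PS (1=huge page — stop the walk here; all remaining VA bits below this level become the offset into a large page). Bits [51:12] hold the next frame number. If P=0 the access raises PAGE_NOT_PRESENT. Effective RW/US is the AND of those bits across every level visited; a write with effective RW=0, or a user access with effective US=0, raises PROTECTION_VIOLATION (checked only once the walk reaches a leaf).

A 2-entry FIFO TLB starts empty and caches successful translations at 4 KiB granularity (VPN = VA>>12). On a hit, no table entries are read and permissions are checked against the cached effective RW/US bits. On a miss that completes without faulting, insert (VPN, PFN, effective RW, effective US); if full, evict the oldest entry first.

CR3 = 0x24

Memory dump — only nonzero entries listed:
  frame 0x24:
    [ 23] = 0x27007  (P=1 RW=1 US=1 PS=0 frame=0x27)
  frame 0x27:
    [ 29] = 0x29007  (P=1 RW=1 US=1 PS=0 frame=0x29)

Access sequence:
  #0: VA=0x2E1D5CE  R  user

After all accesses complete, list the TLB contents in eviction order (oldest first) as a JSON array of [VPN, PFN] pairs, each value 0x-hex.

Trace:
#0 VA=0x2E1D5CE (r,user):
  [0] read 0x24 idx=23: raw=0x27007 flags P=1 W=1 U=1 S=0
  [1] read 0x27 idx=29: raw=0x29007 flags P=1 W=1 U=1 S=0
  → PA=0x295CE  (2 entries read)

TLB: [["0x2E1D", "0x29"]]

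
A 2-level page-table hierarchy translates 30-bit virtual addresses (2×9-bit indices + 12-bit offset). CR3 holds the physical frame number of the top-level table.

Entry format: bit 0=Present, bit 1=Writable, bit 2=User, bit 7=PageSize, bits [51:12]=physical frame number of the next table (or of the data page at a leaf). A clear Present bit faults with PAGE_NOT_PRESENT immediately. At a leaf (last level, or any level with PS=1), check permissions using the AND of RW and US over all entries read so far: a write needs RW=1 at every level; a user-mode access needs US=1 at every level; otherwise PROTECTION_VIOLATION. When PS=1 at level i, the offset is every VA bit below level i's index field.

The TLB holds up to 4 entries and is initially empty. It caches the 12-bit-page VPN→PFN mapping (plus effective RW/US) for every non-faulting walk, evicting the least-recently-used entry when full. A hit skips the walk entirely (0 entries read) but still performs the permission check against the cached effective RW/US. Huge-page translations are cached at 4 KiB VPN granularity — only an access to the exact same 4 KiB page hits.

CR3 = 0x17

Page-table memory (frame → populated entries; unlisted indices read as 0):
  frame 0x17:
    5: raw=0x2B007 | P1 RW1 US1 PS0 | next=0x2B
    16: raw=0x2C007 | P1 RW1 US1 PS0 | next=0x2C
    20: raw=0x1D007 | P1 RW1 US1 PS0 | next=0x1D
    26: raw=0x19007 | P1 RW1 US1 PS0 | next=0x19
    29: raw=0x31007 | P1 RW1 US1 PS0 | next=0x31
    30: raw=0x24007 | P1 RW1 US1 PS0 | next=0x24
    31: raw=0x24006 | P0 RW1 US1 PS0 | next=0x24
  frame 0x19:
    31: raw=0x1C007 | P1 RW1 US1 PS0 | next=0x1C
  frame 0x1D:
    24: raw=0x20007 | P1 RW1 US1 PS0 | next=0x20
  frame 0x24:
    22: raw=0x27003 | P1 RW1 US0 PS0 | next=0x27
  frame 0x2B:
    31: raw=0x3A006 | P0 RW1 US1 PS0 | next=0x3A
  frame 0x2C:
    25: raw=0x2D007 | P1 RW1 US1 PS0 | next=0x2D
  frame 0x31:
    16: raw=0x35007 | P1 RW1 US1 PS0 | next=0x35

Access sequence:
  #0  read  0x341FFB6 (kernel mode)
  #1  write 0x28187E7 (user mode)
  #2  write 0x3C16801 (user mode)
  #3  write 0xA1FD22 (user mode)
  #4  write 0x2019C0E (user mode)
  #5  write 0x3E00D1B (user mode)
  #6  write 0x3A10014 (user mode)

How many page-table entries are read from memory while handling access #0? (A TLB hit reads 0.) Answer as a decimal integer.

Per-access translation:
#0 VA=0x341FFB6 (r,kernel):
  [0] read 0x17 idx=26: raw=0x19007 flags P=1 W=1 U=1 S=0
  [1] read 0x19 idx=31: raw=0x1C007 flags P=1 W=1 U=1 S=0
  ✓ 0x1CFB6  — 2 lookups
#1 VA=0x28187E7 (w,user):
  [0] read 0x17 idx=20: raw=0x1D007 flags P=1 W=1 U=1 S=0
  [1] read 0x1D idx=24: raw=0x20007 flags P=1 W=1 U=1 S=0
  ✓ 0x207E7  — 2 lookups
#2 VA=0x3C16801 (w,user):
  [0] read 0x17 idx=30: raw=0x24007 flags P=1 W=1 U=1 S=0
  [1] read 0x24 idx=22: raw=0x27003 flags P=1 W=1 U=0 S=0
  ⇒ fault: PROTECTION_VIOLATION  — 2 lookups
#3 VA=0xA1FD22 (w,user):
  [0] read 0x17 idx=5: raw=0x2B007 flags P=1 W=1 U=1 S=0
  [1] read 0x2B idx=31: raw=0x3A006 flags P=0 W=1 U=1 S=0
  ⇒ fault: PAGE_NOT_PRESENT  — 2 lookups
#4 VA=0x2019C0E (w,user):
  [0] read 0x17 idx=16: raw=0x2C007 flags P=1 W=1 U=1 S=0
  [1] read 0x2C idx=25: raw=0x2D007 flags P=1 W=1 U=1 S=0
  ✓ 0x2DC0E  — 2 lookups
#5 VA=0x3E00D1B (w,user):
  [0] read 0x17 idx=31: raw=0x24006 flags P=0 W=1 U=1 S=0
  ⇒ fault: PAGE_NOT_PRESENT  — 1 lookups
#6 VA=0x3A10014 (w,user):
  [0] read 0x17 idx=29: raw=0x31007 flags P=1 W=1 U=1 S=0
  [1] read 0x31 idx=16: raw=0x35007 flags P=1 W=1 U=1 S=0
  ✓ 0x35014  — 2 lookups

Entries read for #0: 2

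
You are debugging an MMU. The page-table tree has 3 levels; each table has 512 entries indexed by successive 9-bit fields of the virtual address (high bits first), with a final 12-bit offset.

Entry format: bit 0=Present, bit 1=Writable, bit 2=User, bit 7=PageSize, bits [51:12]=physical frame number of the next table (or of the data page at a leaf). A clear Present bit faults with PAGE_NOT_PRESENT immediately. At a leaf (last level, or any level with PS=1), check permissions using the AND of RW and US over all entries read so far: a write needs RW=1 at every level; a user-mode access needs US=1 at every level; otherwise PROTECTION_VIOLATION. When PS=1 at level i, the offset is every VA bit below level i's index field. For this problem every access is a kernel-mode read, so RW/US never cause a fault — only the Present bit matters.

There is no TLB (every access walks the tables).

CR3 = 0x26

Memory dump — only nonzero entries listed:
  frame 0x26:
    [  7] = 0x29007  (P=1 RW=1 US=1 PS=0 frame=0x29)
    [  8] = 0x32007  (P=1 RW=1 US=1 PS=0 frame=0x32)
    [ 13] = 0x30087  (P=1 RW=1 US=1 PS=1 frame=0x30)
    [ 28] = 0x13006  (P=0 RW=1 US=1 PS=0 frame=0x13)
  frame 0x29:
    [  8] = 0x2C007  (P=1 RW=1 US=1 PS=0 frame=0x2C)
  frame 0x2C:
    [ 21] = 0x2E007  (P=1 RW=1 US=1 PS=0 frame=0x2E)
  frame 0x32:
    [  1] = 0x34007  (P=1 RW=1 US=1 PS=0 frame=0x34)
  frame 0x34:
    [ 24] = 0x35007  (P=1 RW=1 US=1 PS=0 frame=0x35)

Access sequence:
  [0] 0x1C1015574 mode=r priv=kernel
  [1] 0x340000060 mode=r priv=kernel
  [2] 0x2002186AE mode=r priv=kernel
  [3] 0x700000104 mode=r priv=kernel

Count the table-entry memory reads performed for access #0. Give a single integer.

Per-access translation:
#0 VA=0x1C1015574 (r,kernel):
  lvl0: tbl 0x26, slot 7 ⇒ 0x29007 (P1/RW1/US1/PS0)
  lvl1: tbl 0x29, slot 8 ⇒ 0x2C007 (P1/RW1/US1/PS0)
  lvl2: tbl 0x2C, slot 21 ⇒ 0x2E007 (P1/RW1/US1/PS0)
  → PA=0x2E574  (3 entries read)
#1 VA=0x340000060 (r,kernel):
  lvl0: tbl 0x26, slot 13 ⇒ 0x30087 (P1/RW1/US1/PS1)
  → PA=0x30060 (huge @L0)  (1 entries read)
#2 VA=0x2002186AE (r,kernel):
  lvl0: tbl 0x26, slot 8 ⇒ 0x32007 (P1/RW1/US1/PS0)
  lvl1: tbl 0x32, slot 1 ⇒ 0x34007 (P1/RW1/US1/PS0)
  lvl2: tbl 0x34, slot 24 ⇒ 0x35007 (P1/RW1/US1/PS0)
  → PA=0x356AE  (3 entries read)
#3 VA=0x700000104 (r,kernel):
  lvl0: tbl 0x26, slot 28 ⇒ 0x13006 (P0/RW1/US1/PS0)
  ✗ PAGE_NOT_PRESENT  [1 reads]

Entries read for #0: 3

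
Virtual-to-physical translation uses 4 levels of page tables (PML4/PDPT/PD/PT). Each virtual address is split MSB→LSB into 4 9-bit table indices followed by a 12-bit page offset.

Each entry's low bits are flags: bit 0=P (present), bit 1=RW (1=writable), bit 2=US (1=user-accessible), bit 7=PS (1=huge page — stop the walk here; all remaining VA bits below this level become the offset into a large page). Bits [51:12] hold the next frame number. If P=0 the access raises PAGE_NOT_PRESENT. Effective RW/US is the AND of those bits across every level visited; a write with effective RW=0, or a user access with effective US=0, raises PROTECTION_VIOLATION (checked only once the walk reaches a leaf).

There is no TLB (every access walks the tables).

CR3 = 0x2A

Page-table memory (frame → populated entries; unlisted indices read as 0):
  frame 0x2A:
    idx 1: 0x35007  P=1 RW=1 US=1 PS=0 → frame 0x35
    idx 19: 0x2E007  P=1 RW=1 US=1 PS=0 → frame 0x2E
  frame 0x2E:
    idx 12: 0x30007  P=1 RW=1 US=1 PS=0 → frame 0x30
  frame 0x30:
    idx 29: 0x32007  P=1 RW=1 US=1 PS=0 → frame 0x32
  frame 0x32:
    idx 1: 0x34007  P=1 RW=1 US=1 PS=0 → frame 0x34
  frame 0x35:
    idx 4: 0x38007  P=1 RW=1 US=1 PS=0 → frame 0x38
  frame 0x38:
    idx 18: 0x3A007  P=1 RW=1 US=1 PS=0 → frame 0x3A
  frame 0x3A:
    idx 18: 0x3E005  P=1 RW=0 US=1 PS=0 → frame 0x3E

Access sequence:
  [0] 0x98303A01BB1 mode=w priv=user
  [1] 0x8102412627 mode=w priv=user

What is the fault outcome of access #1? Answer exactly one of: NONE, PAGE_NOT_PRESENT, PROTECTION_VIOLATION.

Trace:
#0 VA=0x98303A01BB1 (w,user):
  lvl0: tbl 0x2A, slot 19 ⇒ 0x2E007 (P1/RW1/US1/PS0)
  lvl1: tbl 0x2E, slot 12 ⇒ 0x30007 (P1/RW1/US1/PS0)
  lvl2: tbl 0x30, slot 29 ⇒ 0x32007 (P1/RW1/US1/PS0)
  lvl3: tbl 0x32, slot 1 ⇒ 0x34007 (P1/RW1/US1/PS0)
  → PA=0x34BB1  (4 entries read)
#1 VA=0x8102412627 (w,user):
  lvl0: tbl 0x2A, slot 1 ⇒ 0x35007 (P1/RW1/US1/PS0)
  lvl1: tbl 0x35, slot 4 ⇒ 0x38007 (P1/RW1/US1/PS0)
  lvl2: tbl 0x38, slot 18 ⇒ 0x3A007 (P1/RW1/US1/PS0)
  lvl3: tbl 0x3A, slot 18 ⇒ 0x3E005 (P1/RW0/US1/PS0)
  ⇒ fault: PROTECTION_VIOLATION  — 4 lookups

Access #1 fault: PROTECTION_VIOLATION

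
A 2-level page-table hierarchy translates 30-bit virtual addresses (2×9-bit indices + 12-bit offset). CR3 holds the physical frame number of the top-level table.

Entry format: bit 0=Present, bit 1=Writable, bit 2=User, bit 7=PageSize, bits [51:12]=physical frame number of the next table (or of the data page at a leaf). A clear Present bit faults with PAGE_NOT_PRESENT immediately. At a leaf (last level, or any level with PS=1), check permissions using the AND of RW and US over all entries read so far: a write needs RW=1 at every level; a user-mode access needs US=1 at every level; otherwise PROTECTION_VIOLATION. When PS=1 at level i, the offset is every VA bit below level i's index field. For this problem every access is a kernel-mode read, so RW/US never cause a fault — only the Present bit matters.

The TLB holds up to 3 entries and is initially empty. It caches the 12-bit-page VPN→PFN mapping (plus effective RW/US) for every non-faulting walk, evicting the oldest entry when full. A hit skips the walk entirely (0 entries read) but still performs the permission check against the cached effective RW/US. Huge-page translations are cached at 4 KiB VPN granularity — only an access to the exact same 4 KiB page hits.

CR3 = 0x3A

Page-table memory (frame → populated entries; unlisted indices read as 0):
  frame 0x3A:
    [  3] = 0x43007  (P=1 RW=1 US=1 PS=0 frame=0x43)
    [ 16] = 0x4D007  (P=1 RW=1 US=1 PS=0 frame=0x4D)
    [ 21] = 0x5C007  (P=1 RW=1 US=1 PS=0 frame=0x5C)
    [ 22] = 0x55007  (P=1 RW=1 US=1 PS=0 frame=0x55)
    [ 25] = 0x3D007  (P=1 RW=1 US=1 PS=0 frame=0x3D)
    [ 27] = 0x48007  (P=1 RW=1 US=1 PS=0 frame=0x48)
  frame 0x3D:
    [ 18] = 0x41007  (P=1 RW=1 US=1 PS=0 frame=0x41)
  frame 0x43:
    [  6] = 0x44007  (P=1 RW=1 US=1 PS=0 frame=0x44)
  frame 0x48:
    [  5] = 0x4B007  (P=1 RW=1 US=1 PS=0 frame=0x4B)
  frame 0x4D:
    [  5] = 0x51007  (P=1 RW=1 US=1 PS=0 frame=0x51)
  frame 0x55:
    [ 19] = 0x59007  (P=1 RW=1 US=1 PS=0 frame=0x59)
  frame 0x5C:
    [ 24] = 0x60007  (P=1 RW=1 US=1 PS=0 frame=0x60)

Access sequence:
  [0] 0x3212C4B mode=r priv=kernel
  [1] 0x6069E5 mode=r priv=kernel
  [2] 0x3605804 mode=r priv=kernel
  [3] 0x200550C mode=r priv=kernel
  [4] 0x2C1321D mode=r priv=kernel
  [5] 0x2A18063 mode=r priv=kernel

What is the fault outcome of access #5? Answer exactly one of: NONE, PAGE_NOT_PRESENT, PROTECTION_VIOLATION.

Trace:
#0 VA=0x3212C4B (r,kernel):
  lvl0: tbl 0x3A, slot 25 ⇒ 0x3D007 (P1/RW1/US1/PS0)
  lvl1: tbl 0x3D, slot 18 ⇒ 0x41007 (P1/RW1/US1/PS0)
  → PA=0x41C4B  (2 entries read)
#1 VA=0x6069E5 (r,kernel):
  lvl0: tbl 0x3A, slot 3 ⇒ 0x43007 (P1/RW1/US1/PS0)
  lvl1: tbl 0x43, slot 6 ⇒ 0x44007 (P1/RW1/US1/PS0)
  → PA=0x449E5  (2 entries read)
#2 VA=0x3605804 (r,kernel):
  lvl0: tbl 0x3A, slot 27 ⇒ 0x48007 (P1/RW1/US1/PS0)
  lvl1: tbl 0x48, slot 5 ⇒ 0x4B007 (P1/RW1/US1/PS0)
  → PA=0x4B804  (2 entries read)
#3 VA=0x200550C (r,kernel):
  lvl0: tbl 0x3A, slot 16 ⇒ 0x4D007 (P1/RW1/US1/PS0)
  lvl1: tbl 0x4D, slot 5 ⇒ 0x51007 (P1/RW1/US1/PS0)
  → PA=0x5150C  (2 entries read)
#4 VA=0x2C1321D (r,kernel):
  lvl0: tbl 0x3A, slot 22 ⇒ 0x55007 (P1/RW1/US1/PS0)
  lvl1: tbl 0x55, slot 19 ⇒ 0x59007 (P1/RW1/US1/PS0)
  → PA=0x5921D  (2 entries read)
#5 VA=0x2A18063 (r,kernel):
  lvl0: tbl 0x3A, slot 21 ⇒ 0x5C007 (P1/RW1/US1/PS0)
  lvl1: tbl 0x5C, slot 24 ⇒ 0x60007 (P1/RW1/US1/PS0)
  → PA=0x60063  (2 entries read)

Access #5 fault: NONE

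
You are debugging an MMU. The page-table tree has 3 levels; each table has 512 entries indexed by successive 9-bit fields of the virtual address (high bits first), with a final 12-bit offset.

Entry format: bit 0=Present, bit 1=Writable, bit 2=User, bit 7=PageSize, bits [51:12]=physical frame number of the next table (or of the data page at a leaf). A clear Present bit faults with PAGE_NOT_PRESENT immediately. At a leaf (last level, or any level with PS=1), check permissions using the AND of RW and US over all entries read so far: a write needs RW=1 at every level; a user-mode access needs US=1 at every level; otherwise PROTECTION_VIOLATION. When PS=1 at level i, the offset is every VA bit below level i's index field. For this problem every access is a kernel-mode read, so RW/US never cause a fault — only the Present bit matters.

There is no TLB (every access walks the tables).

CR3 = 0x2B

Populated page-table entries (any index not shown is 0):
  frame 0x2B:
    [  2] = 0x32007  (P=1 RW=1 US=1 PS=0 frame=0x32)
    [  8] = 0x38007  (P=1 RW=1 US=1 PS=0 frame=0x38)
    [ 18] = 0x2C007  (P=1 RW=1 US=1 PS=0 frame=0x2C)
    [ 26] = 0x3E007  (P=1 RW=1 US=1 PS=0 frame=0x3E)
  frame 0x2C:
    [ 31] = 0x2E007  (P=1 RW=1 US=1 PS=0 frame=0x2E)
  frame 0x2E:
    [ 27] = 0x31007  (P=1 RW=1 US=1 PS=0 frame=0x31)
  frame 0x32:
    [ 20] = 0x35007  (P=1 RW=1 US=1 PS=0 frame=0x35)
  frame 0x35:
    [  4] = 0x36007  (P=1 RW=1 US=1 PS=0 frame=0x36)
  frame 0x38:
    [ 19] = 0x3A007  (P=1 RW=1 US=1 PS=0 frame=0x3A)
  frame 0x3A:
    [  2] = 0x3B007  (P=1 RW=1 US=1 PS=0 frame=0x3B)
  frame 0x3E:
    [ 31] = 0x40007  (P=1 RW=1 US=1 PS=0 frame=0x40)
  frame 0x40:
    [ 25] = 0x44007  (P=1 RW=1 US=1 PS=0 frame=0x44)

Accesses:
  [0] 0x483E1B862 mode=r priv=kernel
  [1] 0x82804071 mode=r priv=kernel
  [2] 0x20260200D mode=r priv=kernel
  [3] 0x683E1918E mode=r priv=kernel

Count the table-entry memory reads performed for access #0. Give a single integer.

Per-access translation:
#0 VA=0x483E1B862 (r,kernel):
  L0: frame=0x2B idx=18 entry=0x2C007 [P=1 RW=1 US=1 PS=0]
  L1: frame=0x2C idx=31 entry=0x2E007 [P=1 RW=1 US=1 PS=0]
  L2: frame=0x2E idx=27 entry=0x31007 [P=1 RW=1 US=1 PS=0]
  ✓ 0x31862  — 3 lookups
#1 VA=0x82804071 (r,kernel):
  L0: frame=0x2B idx=2 entry=0x32007 [P=1 RW=1 US=1 PS=0]
  L1: frame=0x32 idx=20 entry=0x35007 [P=1 RW=1 US=1 PS=0]
  L2: frame=0x35 idx=4 entry=0x36007 [P=1 RW=1 US=1 PS=0]
  ✓ 0x36071  — 3 lookups
#2 VA=0x20260200D (r,kernel):
  L0: frame=0x2B idx=8 entry=0x38007 [P=1 RW=1 US=1 PS=0]
  L1: frame=0x38 idx=19 entry=0x3A007 [P=1 RW=1 US=1 PS=0]
  L2: frame=0x3A idx=2 entry=0x3B007 [P=1 RW=1 US=1 PS=0]
  ✓ 0x3B00D  — 3 lookups
#3 VA=0x683E1918E (r,kernel):
  L0: frame=0x2B idx=26 entry=0x3E007 [P=1 RW=1 US=1 PS=0]
  L1: frame=0x3E idx=31 entry=0x40007 [P=1 RW=1 US=1 PS=0]
  L2: frame=0x40 idx=25 entry=0x44007 [P=1 RW=1 US=1 PS=0]
  ✓ 0x4418E  — 3 lookups

Entries read for #0: 3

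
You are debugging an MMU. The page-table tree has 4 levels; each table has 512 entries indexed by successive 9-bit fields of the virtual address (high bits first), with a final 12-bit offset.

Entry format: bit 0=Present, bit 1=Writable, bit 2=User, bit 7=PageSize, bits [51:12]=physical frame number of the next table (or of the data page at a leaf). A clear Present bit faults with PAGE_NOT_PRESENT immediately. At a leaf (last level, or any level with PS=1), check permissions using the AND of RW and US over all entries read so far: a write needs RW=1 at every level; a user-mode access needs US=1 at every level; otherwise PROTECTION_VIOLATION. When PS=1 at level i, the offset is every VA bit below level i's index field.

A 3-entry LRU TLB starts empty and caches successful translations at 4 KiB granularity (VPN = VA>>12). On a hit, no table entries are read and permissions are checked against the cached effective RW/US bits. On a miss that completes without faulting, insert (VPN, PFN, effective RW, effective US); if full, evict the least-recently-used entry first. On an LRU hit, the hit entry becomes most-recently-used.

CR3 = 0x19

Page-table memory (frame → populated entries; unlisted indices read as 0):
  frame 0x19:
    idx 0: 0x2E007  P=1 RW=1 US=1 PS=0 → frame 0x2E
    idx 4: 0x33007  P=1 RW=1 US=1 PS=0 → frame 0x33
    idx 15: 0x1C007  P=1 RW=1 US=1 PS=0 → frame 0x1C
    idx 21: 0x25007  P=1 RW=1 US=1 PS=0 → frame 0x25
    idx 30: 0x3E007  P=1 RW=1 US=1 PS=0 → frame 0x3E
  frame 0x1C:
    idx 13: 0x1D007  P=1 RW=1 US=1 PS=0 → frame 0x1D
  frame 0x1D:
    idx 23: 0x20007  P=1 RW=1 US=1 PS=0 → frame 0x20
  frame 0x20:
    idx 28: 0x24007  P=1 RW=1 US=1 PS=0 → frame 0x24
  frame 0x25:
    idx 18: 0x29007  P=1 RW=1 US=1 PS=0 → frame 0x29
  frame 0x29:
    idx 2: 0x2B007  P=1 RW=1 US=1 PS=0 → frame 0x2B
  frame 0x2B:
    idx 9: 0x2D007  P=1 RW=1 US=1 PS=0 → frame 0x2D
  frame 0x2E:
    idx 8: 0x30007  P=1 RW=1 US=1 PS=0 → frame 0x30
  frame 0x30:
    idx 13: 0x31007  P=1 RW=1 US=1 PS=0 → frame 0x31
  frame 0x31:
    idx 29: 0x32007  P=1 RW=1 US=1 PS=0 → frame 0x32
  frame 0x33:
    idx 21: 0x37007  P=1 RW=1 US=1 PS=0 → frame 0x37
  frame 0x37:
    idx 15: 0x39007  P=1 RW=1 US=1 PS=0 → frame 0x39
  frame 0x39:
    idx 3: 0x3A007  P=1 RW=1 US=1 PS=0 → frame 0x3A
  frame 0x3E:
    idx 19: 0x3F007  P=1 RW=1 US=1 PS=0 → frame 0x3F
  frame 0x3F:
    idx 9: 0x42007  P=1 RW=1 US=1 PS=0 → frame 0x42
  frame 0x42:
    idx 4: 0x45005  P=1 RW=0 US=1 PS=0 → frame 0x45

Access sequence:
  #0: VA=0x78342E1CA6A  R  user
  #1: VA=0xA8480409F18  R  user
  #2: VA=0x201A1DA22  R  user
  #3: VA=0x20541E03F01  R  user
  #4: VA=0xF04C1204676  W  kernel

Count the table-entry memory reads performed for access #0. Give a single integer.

Walk each access:
#0 VA=0x78342E1CA6A (r,user):
  [0] read 0x19 idx=15: raw=0x1C007 flags P=1 W=1 U=1 S=0
  [1] read 0x1C idx=13: raw=0x1D007 flags P=1 W=1 U=1 S=0
  [2] read 0x1D idx=23: raw=0x20007 flags P=1 W=1 U=1 S=0
  [3] read 0x20 idx=28: raw=0x24007 flags P=1 W=1 U=1 S=0
  → PA=0x24A6A  (4 entries read)
#1 VA=0xA8480409F18 (r,user):
  [0] read 0x19 idx=21: raw=0x25007 flags P=1 W=1 U=1 S=0
  [1] read 0x25 idx=18: raw=0x29007 flags P=1 W=1 U=1 S=0
  [2] read 0x29 idx=2: raw=0x2B007 flags P=1 W=1 U=1 S=0
  [3] read 0x2B idx=9: raw=0x2D007 flags P=1 W=1 U=1 S=0
  → PA=0x2DF18  (4 entries read)
#2 VA=0x201A1DA22 (r,user):
  [0] read 0x19 idx=0: raw=0x2E007 flags P=1 W=1 U=1 S=0
  [1] read 0x2E idx=8: raw=0x30007 flags P=1 W=1 U=1 S=0
  [2] read 0x30 idx=13: raw=0x31007 flags P=1 W=1 U=1 S=0
  [3] read 0x31 idx=29: raw=0x32007 flags P=1 W=1 U=1 S=0
  → PA=0x32A22  (4 entries read)
#3 VA=0x20541E03F01 (r,user):
  [0] read 0x19 idx=4: raw=0x33007 flags P=1 W=1 U=1 S=0
  [1] read 0x33 idx=21: raw=0x37007 flags P=1 W=1 U=1 S=0
  [2] read 0x37 idx=15: raw=0x39007 flags P=1 W=1 U=1 S=0
  [3] read 0x39 idx=3: raw=0x3A007 flags P=1 W=1 U=1 S=0
  → PA=0x3AF01  (4 entries read)
#4 VA=0xF04C1204676 (w,kernel):
  [0] read 0x19 idx=30: raw=0x3E007 flags P=1 W=1 U=1 S=0
  [1] read 0x3E idx=19: raw=0x3F007 flags P=1 W=1 U=1 S=0
  [2] read 0x3F idx=9: raw=0x42007 flags P=1 W=1 U=1 S=0
  [3] read 0x42 idx=4: raw=0x45005 flags P=1 W=0 U=1 S=0
  → PROTECTION_VIOLATION  (4 entries read)

Entries read for #0: 4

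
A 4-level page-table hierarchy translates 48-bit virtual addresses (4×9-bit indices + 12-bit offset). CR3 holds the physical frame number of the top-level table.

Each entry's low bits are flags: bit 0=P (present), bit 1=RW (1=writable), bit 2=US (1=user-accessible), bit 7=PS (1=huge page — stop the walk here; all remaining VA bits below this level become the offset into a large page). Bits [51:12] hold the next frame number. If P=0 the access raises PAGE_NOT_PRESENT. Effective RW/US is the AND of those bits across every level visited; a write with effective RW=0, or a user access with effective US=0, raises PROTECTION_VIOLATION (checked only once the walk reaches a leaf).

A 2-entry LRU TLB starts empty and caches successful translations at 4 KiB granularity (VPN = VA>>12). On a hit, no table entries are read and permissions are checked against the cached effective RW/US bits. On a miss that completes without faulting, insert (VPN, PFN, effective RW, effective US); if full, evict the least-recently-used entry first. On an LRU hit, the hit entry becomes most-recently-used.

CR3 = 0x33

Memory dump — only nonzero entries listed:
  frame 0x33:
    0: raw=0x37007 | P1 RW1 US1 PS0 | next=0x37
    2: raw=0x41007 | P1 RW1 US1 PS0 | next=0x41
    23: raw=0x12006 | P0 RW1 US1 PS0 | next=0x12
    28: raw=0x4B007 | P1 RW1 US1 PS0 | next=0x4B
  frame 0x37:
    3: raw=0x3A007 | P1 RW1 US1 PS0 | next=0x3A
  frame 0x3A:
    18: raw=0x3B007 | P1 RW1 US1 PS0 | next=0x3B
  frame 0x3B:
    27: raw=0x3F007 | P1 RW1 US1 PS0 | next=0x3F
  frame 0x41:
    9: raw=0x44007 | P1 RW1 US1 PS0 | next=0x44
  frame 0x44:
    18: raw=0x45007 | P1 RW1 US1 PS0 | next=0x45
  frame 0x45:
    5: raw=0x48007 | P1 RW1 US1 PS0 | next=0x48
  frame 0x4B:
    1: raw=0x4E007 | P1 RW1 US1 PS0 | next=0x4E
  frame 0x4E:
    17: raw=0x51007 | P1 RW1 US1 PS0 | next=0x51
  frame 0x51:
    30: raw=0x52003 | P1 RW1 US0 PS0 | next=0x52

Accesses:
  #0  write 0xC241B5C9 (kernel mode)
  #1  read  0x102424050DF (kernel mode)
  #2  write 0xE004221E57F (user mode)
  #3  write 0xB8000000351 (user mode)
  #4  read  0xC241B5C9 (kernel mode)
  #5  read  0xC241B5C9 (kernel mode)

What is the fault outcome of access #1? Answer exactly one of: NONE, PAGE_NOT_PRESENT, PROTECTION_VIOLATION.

Trace:
#0 VA=0xC241B5C9 (w,kernel):
  L0: frame=0x33 idx=0 entry=0x37007 [P=1 RW=1 US=1 PS=0]
  L1: frame=0x37 idx=3 entry=0x3A007 [P=1 RW=1 US=1 PS=0]
  L2: frame=0x3A idx=18 entry=0x3B007 [P=1 RW=1 US=1 PS=0]
  L3: frame=0x3B idx=27 entry=0x3F007 [P=1 RW=1 US=1 PS=0]
  ⇒ phys 0x3F5C9  [4 reads]
#1 VA=0x102424050DF (r,kernel):
  L0: frame=0x33 idx=2 entry=0x41007 [P=1 RW=1 US=1 PS=0]
  L1: frame=0x41 idx=9 entry=0x44007 [P=1 RW=1 US=1 PS=0]
  L2: frame=0x44 idx=18 entry=0x45007 [P=1 RW=1 US=1 PS=0]
  L3: frame=0x45 idx=5 entry=0x48007 [P=1 RW=1 US=1 PS=0]
  ⇒ phys 0x480DF  [4 reads]
#2 VA=0xE004221E57F (w,user):
  L0: frame=0x33 idx=28 entry=0x4B007 [P=1 RW=1 US=1 PS=0]
  L1: frame=0x4B idx=1 entry=0x4E007 [P=1 RW=1 US=1 PS=0]
  L2: frame=0x4E idx=17 entry=0x51007 [P=1 RW=1 US=1 PS=0]
  L3: frame=0x51 idx=30 entry=0x52003 [P=1 RW=1 US=0 PS=0]
  ✗ PROTECTION_VIOLATION  [4 reads]
#3 VA=0xB8000000351 (w,user):
  L0: frame=0x33 idx=23 entry=0x12006 [P=0 RW=1 US=1 PS=0]
  ✗ PAGE_NOT_PRESENT  [1 reads]
#4 VA=0xC241B5C9 (r,kernel):
  TLB hit vpn=0xC241B → PA=0x3F5C9
#5 VA=0xC241B5C9 (r,kernel):
  TLB hit vpn=0xC241B → PA=0x3F5C9

Access #1 fault: NONE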